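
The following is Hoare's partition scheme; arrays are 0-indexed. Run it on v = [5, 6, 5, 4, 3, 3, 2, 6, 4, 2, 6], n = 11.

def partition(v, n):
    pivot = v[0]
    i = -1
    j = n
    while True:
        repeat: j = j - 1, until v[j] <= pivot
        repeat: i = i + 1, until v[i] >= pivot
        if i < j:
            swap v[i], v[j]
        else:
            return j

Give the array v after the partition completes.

[2, 4, 2, 4, 3, 3, 5, 6, 6, 5, 6]

pivot = v[0] = 5; i = -1, j = 11
j→9 (v[9]=2≤5), i→0 (v[0]=5≥5); i<j, swap → [2, 6, 5, 4, 3, 3, 2, 6, 4, 5, 6]
j→8 (v[8]=4≤5), i→1 (v[1]=6≥5); i<j, swap → [2, 4, 5, 4, 3, 3, 2, 6, 6, 5, 6]
j→6 (v[6]=2≤5), i→2 (v[2]=5≥5); i<j, swap → [2, 4, 2, 4, 3, 3, 5, 6, 6, 5, 6]
j→5, i→6; i≥j, return j=5. v = [2, 4, 2, 4, 3, 3, 5, 6, 6, 5, 6]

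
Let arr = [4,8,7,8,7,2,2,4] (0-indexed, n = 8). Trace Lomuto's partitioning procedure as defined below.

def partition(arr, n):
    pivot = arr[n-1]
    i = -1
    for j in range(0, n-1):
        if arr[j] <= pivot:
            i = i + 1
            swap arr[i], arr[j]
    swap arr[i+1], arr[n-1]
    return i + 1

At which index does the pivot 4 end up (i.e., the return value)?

pivot=4, i=-1
j=0: 4≤4, i=0, swap(0,0) ⇒ [4,8,7,8,7,2,2,4]
j=1: 8>4, skip
j=2: 7>4, skip
j=3: 8>4, skip
j=4: 7>4, skip
j=5: 2≤4, i=1, swap(1,5) ⇒ [4,2,7,8,7,8,2,4]
j=6: 2≤4, i=2, swap(2,6) ⇒ [4,2,2,8,7,8,7,4]
swap(3,7) ⇒ [4,2,2,4,7,8,7,8]; return 3

3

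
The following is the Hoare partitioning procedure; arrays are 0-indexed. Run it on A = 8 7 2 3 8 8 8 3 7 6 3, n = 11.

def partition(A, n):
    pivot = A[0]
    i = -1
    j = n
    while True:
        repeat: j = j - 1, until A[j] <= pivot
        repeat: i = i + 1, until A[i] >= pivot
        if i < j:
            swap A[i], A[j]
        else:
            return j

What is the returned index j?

pivot=8
j stops at 10 (3), i stops at 0 (8); swap ⇒ 3 7 2 3 8 8 8 3 7 6 8
j stops at 9 (6), i stops at 4 (8); swap ⇒ 3 7 2 3 6 8 8 3 7 8 8
j stops at 8 (7), i stops at 5 (8); swap ⇒ 3 7 2 3 6 7 8 3 8 8 8
j stops at 7 (3), i stops at 6 (8); swap ⇒ 3 7 2 3 6 7 3 8 8 8 8
j stops at 6, i stops at 7; i≥j ⇒ return 6. A=3 7 2 3 6 7 3 8 8 8 8

6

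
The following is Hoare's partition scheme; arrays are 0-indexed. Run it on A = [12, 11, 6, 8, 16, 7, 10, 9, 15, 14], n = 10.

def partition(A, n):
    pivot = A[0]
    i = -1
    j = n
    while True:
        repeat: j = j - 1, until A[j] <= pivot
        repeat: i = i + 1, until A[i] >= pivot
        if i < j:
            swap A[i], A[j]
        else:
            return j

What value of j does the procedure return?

pivot = A[0] = 12; i = -1, j = 10
j→7 (A[7]=9≤12), i→0 (A[0]=12≥12); i<j, swap → [9, 11, 6, 8, 16, 7, 10, 12, 15, 14]
j→6 (A[6]=10≤12), i→4 (A[4]=16≥12); i<j, swap → [9, 11, 6, 8, 10, 7, 16, 12, 15, 14]
j→5, i→6; i≥j, return j=5. A = [9, 11, 6, 8, 10, 7, 16, 12, 15, 14]

5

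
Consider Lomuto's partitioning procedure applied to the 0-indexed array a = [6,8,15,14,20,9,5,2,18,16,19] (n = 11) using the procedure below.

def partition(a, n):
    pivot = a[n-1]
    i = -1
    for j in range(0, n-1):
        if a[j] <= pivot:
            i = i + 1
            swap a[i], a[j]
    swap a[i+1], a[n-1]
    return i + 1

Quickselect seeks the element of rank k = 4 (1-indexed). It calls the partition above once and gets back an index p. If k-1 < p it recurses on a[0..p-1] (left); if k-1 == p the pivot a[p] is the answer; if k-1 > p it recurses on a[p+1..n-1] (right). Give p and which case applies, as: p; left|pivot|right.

pivot=19, i=-1
j=0: 6≤19, i=0, swap(0,0) ⇒ [6,8,15,14,20,9,5,2,18,16,19]
j=1: 8≤19, i=1, swap(1,1) ⇒ [6,8,15,14,20,9,5,2,18,16,19]
j=2: 15≤19, i=2, swap(2,2) ⇒ [6,8,15,14,20,9,5,2,18,16,19]
j=3: 14≤19, i=3, swap(3,3) ⇒ [6,8,15,14,20,9,5,2,18,16,19]
j=4: 20>19, skip
j=5: 9≤19, i=4, swap(4,5) ⇒ [6,8,15,14,9,20,5,2,18,16,19]
j=6: 5≤19, i=5, swap(5,6) ⇒ [6,8,15,14,9,5,20,2,18,16,19]
j=7: 2≤19, i=6, swap(6,7) ⇒ [6,8,15,14,9,5,2,20,18,16,19]
j=8: 18≤19, i=7, swap(7,8) ⇒ [6,8,15,14,9,5,2,18,20,16,19]
j=9: 16≤19, i=8, swap(8,9) ⇒ [6,8,15,14,9,5,2,18,16,20,19]
swap(9,10) ⇒ [6,8,15,14,9,5,2,18,16,19,20]; return 9
p = 9; k-1 = 3 < 9 ⇒ left

9; left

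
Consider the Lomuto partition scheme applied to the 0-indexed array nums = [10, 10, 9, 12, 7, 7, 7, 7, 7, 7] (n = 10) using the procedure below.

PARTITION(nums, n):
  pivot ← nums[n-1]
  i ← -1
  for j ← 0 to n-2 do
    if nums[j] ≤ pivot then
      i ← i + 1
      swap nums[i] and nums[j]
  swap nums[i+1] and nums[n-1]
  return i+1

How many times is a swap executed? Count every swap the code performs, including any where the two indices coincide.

6

pivot=7, i=-1
j=0: 10>7, skip
j=1: 10>7, skip
j=2: 9>7, skip
j=3: 12>7, skip
j=4: 7≤7, i=0, swap(0,4) ⇒ [7, 10, 9, 12, 10, 7, 7, 7, 7, 7]
j=5: 7≤7, i=1, swap(1,5) ⇒ [7, 7, 9, 12, 10, 10, 7, 7, 7, 7]
j=6: 7≤7, i=2, swap(2,6) ⇒ [7, 7, 7, 12, 10, 10, 9, 7, 7, 7]
j=7: 7≤7, i=3, swap(3,7) ⇒ [7, 7, 7, 7, 10, 10, 9, 12, 7, 7]
j=8: 7≤7, i=4, swap(4,8) ⇒ [7, 7, 7, 7, 7, 10, 9, 12, 10, 7]
swap(5,9) ⇒ [7, 7, 7, 7, 7, 7, 9, 12, 10, 10]; return 5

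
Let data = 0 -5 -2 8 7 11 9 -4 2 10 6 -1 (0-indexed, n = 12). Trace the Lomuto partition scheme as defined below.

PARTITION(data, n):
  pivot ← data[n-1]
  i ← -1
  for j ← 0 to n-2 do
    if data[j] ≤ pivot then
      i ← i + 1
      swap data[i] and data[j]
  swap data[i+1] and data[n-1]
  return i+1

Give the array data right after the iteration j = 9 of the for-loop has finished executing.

-5 -2 -4 8 7 11 9 0 2 10 6 -1

pivot=-1, i=-1
j=0: 0>-1, skip
j=1: -5≤-1, i=0, swap(0,1) ⇒ -5 0 -2 8 7 11 9 -4 2 10 6 -1
j=2: -2≤-1, i=1, swap(1,2) ⇒ -5 -2 0 8 7 11 9 -4 2 10 6 -1
j=3: 8>-1, skip
j=4: 7>-1, skip
j=5: 11>-1, skip
j=6: 9>-1, skip
j=7: -4≤-1, i=2, swap(2,7) ⇒ -5 -2 -4 8 7 11 9 0 2 10 6 -1
j=8: 2>-1, skip
j=9: 10>-1, skip
(after j=9) data = -5 -2 -4 8 7 11 9 0 2 10 6 -1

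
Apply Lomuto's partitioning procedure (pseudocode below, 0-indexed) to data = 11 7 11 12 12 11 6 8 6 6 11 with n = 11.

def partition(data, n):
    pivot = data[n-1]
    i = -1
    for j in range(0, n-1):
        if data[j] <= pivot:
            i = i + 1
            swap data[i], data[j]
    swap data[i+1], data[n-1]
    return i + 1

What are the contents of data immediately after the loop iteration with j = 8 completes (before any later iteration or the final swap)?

11 7 11 11 6 8 6 12 12 6 11

pivot=11, i=-1
j=0: 11≤11, i=0, swap(0,0) ⇒ 11 7 11 12 12 11 6 8 6 6 11
j=1: 7≤11, i=1, swap(1,1) ⇒ 11 7 11 12 12 11 6 8 6 6 11
j=2: 11≤11, i=2, swap(2,2) ⇒ 11 7 11 12 12 11 6 8 6 6 11
j=3: 12>11, skip
j=4: 12>11, skip
j=5: 11≤11, i=3, swap(3,5) ⇒ 11 7 11 11 12 12 6 8 6 6 11
j=6: 6≤11, i=4, swap(4,6) ⇒ 11 7 11 11 6 12 12 8 6 6 11
j=7: 8≤11, i=5, swap(5,7) ⇒ 11 7 11 11 6 8 12 12 6 6 11
j=8: 6≤11, i=6, swap(6,8) ⇒ 11 7 11 11 6 8 6 12 12 6 11
(after j=8) data = 11 7 11 11 6 8 6 12 12 6 11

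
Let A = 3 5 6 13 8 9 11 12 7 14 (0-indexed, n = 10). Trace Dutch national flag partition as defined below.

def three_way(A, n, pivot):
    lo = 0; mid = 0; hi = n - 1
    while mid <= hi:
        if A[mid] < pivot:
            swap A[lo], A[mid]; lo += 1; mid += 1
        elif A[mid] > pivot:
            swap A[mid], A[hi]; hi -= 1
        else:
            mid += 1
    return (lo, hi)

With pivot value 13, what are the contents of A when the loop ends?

3 5 6 8 9 11 12 7 13 14

pivot = 13; lo=0, mid=0, hi=9
A[mid]=3<13: swap A[0],A[0]; lo=1,mid=1 → 3 5 6 13 8 9 11 12 7 14
A[mid]=5<13: swap A[1],A[1]; lo=2,mid=2 → 3 5 6 13 8 9 11 12 7 14
A[mid]=6<13: swap A[2],A[2]; lo=3,mid=3 → 3 5 6 13 8 9 11 12 7 14
A[mid]=13=13: mid=4
A[mid]=8<13: swap A[3],A[4]; lo=4,mid=5 → 3 5 6 8 13 9 11 12 7 14
A[mid]=9<13: swap A[4],A[5]; lo=5,mid=6 → 3 5 6 8 9 13 11 12 7 14
A[mid]=11<13: swap A[5],A[6]; lo=6,mid=7 → 3 5 6 8 9 11 13 12 7 14
A[mid]=12<13: swap A[6],A[7]; lo=7,mid=8 → 3 5 6 8 9 11 12 13 7 14
A[mid]=7<13: swap A[7],A[8]; lo=8,mid=9 → 3 5 6 8 9 11 12 7 13 14
A[mid]=14>13: swap A[9],A[9]; hi=8 → 3 5 6 8 9 11 12 7 13 14
end: lo=8, hi=8; A = 3 5 6 8 9 11 12 7 13 14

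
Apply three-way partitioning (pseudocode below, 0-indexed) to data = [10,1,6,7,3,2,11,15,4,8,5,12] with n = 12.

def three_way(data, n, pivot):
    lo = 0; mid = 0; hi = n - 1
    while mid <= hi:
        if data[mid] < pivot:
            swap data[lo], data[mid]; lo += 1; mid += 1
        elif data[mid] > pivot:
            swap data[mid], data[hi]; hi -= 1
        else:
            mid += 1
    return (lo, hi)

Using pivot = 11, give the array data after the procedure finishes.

[10,1,6,7,3,2,5,4,8,11,12,15]

pivot = 11; lo=0, mid=0, hi=11
data[mid]=10<11: swap data[0],data[0]; lo=1,mid=1 → [10,1,6,7,3,2,11,15,4,8,5,12]
data[mid]=1<11: swap data[1],data[1]; lo=2,mid=2 → [10,1,6,7,3,2,11,15,4,8,5,12]
data[mid]=6<11: swap data[2],data[2]; lo=3,mid=3 → [10,1,6,7,3,2,11,15,4,8,5,12]
data[mid]=7<11: swap data[3],data[3]; lo=4,mid=4 → [10,1,6,7,3,2,11,15,4,8,5,12]
data[mid]=3<11: swap data[4],data[4]; lo=5,mid=5 → [10,1,6,7,3,2,11,15,4,8,5,12]
data[mid]=2<11: swap data[5],data[5]; lo=6,mid=6 → [10,1,6,7,3,2,11,15,4,8,5,12]
data[mid]=11=11: mid=7
data[mid]=15>11: swap data[7],data[11]; hi=10 → [10,1,6,7,3,2,11,12,4,8,5,15]
data[mid]=12>11: swap data[7],data[10]; hi=9 → [10,1,6,7,3,2,11,5,4,8,12,15]
data[mid]=5<11: swap data[6],data[7]; lo=7,mid=8 → [10,1,6,7,3,2,5,11,4,8,12,15]
data[mid]=4<11: swap data[7],data[8]; lo=8,mid=9 → [10,1,6,7,3,2,5,4,11,8,12,15]
data[mid]=8<11: swap data[8],data[9]; lo=9,mid=10 → [10,1,6,7,3,2,5,4,8,11,12,15]
end: lo=9, hi=9; data = [10,1,6,7,3,2,5,4,8,11,12,15]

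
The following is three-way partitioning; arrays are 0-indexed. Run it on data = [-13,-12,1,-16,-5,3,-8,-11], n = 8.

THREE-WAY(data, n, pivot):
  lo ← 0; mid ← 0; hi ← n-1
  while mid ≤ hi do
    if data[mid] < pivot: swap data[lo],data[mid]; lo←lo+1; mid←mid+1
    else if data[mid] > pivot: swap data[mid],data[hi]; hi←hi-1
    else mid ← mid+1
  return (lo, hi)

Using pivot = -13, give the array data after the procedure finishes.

pivot = -13; lo=0, mid=0, hi=7
data[mid]=-13=-13: mid=1
data[mid]=-12>-13: swap data[1],data[7]; hi=6 → [-13,-11,1,-16,-5,3,-8,-12]
data[mid]=-11>-13: swap data[1],data[6]; hi=5 → [-13,-8,1,-16,-5,3,-11,-12]
data[mid]=-8>-13: swap data[1],data[5]; hi=4 → [-13,3,1,-16,-5,-8,-11,-12]
data[mid]=3>-13: swap data[1],data[4]; hi=3 → [-13,-5,1,-16,3,-8,-11,-12]
data[mid]=-5>-13: swap data[1],data[3]; hi=2 → [-13,-16,1,-5,3,-8,-11,-12]
data[mid]=-16<-13: swap data[0],data[1]; lo=1,mid=2 → [-16,-13,1,-5,3,-8,-11,-12]
data[mid]=1>-13: swap data[2],data[2]; hi=1 → [-16,-13,1,-5,3,-8,-11,-12]
end: lo=1, hi=1; data = [-16,-13,1,-5,3,-8,-11,-12]

[-16,-13,1,-5,3,-8,-11,-12]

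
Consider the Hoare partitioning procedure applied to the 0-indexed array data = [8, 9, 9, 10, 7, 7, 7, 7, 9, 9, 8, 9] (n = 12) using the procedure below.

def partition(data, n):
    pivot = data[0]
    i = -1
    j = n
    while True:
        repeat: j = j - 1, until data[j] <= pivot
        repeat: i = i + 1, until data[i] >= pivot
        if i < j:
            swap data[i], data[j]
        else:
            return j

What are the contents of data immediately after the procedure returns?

[8, 7, 7, 7, 7, 10, 9, 9, 9, 9, 8, 9]

pivot = data[0] = 8; i = -1, j = 12
j→10 (data[10]=8≤8), i→0 (data[0]=8≥8); i<j, swap → [8, 9, 9, 10, 7, 7, 7, 7, 9, 9, 8, 9]
j→7 (data[7]=7≤8), i→1 (data[1]=9≥8); i<j, swap → [8, 7, 9, 10, 7, 7, 7, 9, 9, 9, 8, 9]
j→6 (data[6]=7≤8), i→2 (data[2]=9≥8); i<j, swap → [8, 7, 7, 10, 7, 7, 9, 9, 9, 9, 8, 9]
j→5 (data[5]=7≤8), i→3 (data[3]=10≥8); i<j, swap → [8, 7, 7, 7, 7, 10, 9, 9, 9, 9, 8, 9]
j→4, i→5; i≥j, return j=4. data = [8, 7, 7, 7, 7, 10, 9, 9, 9, 9, 8, 9]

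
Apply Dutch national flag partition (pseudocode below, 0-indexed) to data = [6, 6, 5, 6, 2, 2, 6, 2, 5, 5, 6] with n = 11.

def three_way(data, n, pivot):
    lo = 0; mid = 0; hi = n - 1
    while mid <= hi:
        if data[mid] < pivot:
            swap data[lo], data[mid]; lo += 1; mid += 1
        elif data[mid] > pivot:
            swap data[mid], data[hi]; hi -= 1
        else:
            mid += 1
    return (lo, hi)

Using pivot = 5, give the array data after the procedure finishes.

[2, 2, 2, 5, 5, 5, 6, 6, 6, 6, 6]

lo=0 mid=0 hi=10
6>5: swap(0,10), hi=9 ⇒ [6, 6, 5, 6, 2, 2, 6, 2, 5, 5, 6]
6>5: swap(0,9), hi=8 ⇒ [5, 6, 5, 6, 2, 2, 6, 2, 5, 6, 6]
5=5: mid=1
6>5: swap(1,8), hi=7 ⇒ [5, 5, 5, 6, 2, 2, 6, 2, 6, 6, 6]
5=5: mid=2
5=5: mid=3
6>5: swap(3,7), hi=6 ⇒ [5, 5, 5, 2, 2, 2, 6, 6, 6, 6, 6]
2<5: swap(0,3), lo=1 mid=4 ⇒ [2, 5, 5, 5, 2, 2, 6, 6, 6, 6, 6]
2<5: swap(1,4), lo=2 mid=5 ⇒ [2, 2, 5, 5, 5, 2, 6, 6, 6, 6, 6]
2<5: swap(2,5), lo=3 mid=6 ⇒ [2, 2, 2, 5, 5, 5, 6, 6, 6, 6, 6]
6>5: swap(6,6), hi=5 ⇒ [2, 2, 2, 5, 5, 5, 6, 6, 6, 6, 6]
done. lo=3 hi=5; data=[2, 2, 2, 5, 5, 5, 6, 6, 6, 6, 6]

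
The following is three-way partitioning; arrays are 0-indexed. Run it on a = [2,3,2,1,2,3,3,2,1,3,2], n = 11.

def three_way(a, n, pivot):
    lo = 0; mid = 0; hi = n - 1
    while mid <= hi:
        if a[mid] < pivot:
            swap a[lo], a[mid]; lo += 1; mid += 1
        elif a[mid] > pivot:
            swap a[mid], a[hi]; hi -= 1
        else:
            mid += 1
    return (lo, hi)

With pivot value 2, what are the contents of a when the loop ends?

[1,1,2,2,2,2,2,3,3,3,3]

pivot = 2; lo=0, mid=0, hi=10
a[mid]=2=2: mid=1
a[mid]=3>2: swap a[1],a[10]; hi=9 → [2,2,2,1,2,3,3,2,1,3,3]
a[mid]=2=2: mid=2
a[mid]=2=2: mid=3
a[mid]=1<2: swap a[0],a[3]; lo=1,mid=4 → [1,2,2,2,2,3,3,2,1,3,3]
a[mid]=2=2: mid=5
a[mid]=3>2: swap a[5],a[9]; hi=8 → [1,2,2,2,2,3,3,2,1,3,3]
a[mid]=3>2: swap a[5],a[8]; hi=7 → [1,2,2,2,2,1,3,2,3,3,3]
a[mid]=1<2: swap a[1],a[5]; lo=2,mid=6 → [1,1,2,2,2,2,3,2,3,3,3]
a[mid]=3>2: swap a[6],a[7]; hi=6 → [1,1,2,2,2,2,2,3,3,3,3]
a[mid]=2=2: mid=7
end: lo=2, hi=6; a = [1,1,2,2,2,2,2,3,3,3,3]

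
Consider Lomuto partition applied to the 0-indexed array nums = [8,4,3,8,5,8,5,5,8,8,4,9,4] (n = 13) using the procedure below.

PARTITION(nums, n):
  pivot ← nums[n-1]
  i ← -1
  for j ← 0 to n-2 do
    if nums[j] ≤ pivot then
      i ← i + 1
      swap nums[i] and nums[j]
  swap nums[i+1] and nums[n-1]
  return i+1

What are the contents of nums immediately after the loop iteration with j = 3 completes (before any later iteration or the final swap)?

pivot=4, i=-1
j=0: 8>4, skip
j=1: 4≤4, i=0, swap(0,1) ⇒ [4,8,3,8,5,8,5,5,8,8,4,9,4]
j=2: 3≤4, i=1, swap(1,2) ⇒ [4,3,8,8,5,8,5,5,8,8,4,9,4]
j=3: 8>4, skip
(after j=3) nums = [4,3,8,8,5,8,5,5,8,8,4,9,4]

[4,3,8,8,5,8,5,5,8,8,4,9,4]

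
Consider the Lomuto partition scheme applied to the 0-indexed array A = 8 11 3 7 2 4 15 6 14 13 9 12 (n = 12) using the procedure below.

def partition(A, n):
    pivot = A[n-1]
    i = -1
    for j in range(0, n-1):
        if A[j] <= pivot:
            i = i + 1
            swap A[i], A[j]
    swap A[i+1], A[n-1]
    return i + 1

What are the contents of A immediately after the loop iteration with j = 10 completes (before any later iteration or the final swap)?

pivot=12, i=-1
j=0: 8≤12, i=0, swap(0,0) ⇒ 8 11 3 7 2 4 15 6 14 13 9 12
j=1: 11≤12, i=1, swap(1,1) ⇒ 8 11 3 7 2 4 15 6 14 13 9 12
j=2: 3≤12, i=2, swap(2,2) ⇒ 8 11 3 7 2 4 15 6 14 13 9 12
j=3: 7≤12, i=3, swap(3,3) ⇒ 8 11 3 7 2 4 15 6 14 13 9 12
j=4: 2≤12, i=4, swap(4,4) ⇒ 8 11 3 7 2 4 15 6 14 13 9 12
j=5: 4≤12, i=5, swap(5,5) ⇒ 8 11 3 7 2 4 15 6 14 13 9 12
j=6: 15>12, skip
j=7: 6≤12, i=6, swap(6,7) ⇒ 8 11 3 7 2 4 6 15 14 13 9 12
j=8: 14>12, skip
j=9: 13>12, skip
j=10: 9≤12, i=7, swap(7,10) ⇒ 8 11 3 7 2 4 6 9 14 13 15 12
(after j=10) A = 8 11 3 7 2 4 6 9 14 13 15 12

8 11 3 7 2 4 6 9 14 13 15 12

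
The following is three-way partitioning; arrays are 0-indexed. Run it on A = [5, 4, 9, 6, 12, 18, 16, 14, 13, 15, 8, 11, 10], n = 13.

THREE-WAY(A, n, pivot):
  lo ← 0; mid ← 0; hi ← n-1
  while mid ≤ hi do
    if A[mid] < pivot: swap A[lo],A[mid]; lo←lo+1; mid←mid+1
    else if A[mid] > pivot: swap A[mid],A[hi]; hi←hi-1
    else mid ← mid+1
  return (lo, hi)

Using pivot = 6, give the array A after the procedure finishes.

pivot = 6; lo=0, mid=0, hi=12
A[mid]=5<6: swap A[0],A[0]; lo=1,mid=1 → [5, 4, 9, 6, 12, 18, 16, 14, 13, 15, 8, 11, 10]
A[mid]=4<6: swap A[1],A[1]; lo=2,mid=2 → [5, 4, 9, 6, 12, 18, 16, 14, 13, 15, 8, 11, 10]
A[mid]=9>6: swap A[2],A[12]; hi=11 → [5, 4, 10, 6, 12, 18, 16, 14, 13, 15, 8, 11, 9]
A[mid]=10>6: swap A[2],A[11]; hi=10 → [5, 4, 11, 6, 12, 18, 16, 14, 13, 15, 8, 10, 9]
A[mid]=11>6: swap A[2],A[10]; hi=9 → [5, 4, 8, 6, 12, 18, 16, 14, 13, 15, 11, 10, 9]
A[mid]=8>6: swap A[2],A[9]; hi=8 → [5, 4, 15, 6, 12, 18, 16, 14, 13, 8, 11, 10, 9]
A[mid]=15>6: swap A[2],A[8]; hi=7 → [5, 4, 13, 6, 12, 18, 16, 14, 15, 8, 11, 10, 9]
A[mid]=13>6: swap A[2],A[7]; hi=6 → [5, 4, 14, 6, 12, 18, 16, 13, 15, 8, 11, 10, 9]
A[mid]=14>6: swap A[2],A[6]; hi=5 → [5, 4, 16, 6, 12, 18, 14, 13, 15, 8, 11, 10, 9]
A[mid]=16>6: swap A[2],A[5]; hi=4 → [5, 4, 18, 6, 12, 16, 14, 13, 15, 8, 11, 10, 9]
A[mid]=18>6: swap A[2],A[4]; hi=3 → [5, 4, 12, 6, 18, 16, 14, 13, 15, 8, 11, 10, 9]
A[mid]=12>6: swap A[2],A[3]; hi=2 → [5, 4, 6, 12, 18, 16, 14, 13, 15, 8, 11, 10, 9]
A[mid]=6=6: mid=3
end: lo=2, hi=2; A = [5, 4, 6, 12, 18, 16, 14, 13, 15, 8, 11, 10, 9]

[5, 4, 6, 12, 18, 16, 14, 13, 15, 8, 11, 10, 9]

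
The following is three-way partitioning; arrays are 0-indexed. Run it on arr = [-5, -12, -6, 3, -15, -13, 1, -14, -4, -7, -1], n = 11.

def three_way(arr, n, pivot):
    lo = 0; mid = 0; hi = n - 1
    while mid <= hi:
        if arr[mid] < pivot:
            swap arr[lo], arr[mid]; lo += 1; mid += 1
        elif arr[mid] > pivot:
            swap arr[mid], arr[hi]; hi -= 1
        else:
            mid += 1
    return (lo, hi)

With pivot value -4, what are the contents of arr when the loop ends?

[-5, -12, -6, -7, -15, -13, -14, -4, 1, -1, 3]

pivot = -4; lo=0, mid=0, hi=10
arr[mid]=-5<-4: swap arr[0],arr[0]; lo=1,mid=1 → [-5, -12, -6, 3, -15, -13, 1, -14, -4, -7, -1]
arr[mid]=-12<-4: swap arr[1],arr[1]; lo=2,mid=2 → [-5, -12, -6, 3, -15, -13, 1, -14, -4, -7, -1]
arr[mid]=-6<-4: swap arr[2],arr[2]; lo=3,mid=3 → [-5, -12, -6, 3, -15, -13, 1, -14, -4, -7, -1]
arr[mid]=3>-4: swap arr[3],arr[10]; hi=9 → [-5, -12, -6, -1, -15, -13, 1, -14, -4, -7, 3]
arr[mid]=-1>-4: swap arr[3],arr[9]; hi=8 → [-5, -12, -6, -7, -15, -13, 1, -14, -4, -1, 3]
arr[mid]=-7<-4: swap arr[3],arr[3]; lo=4,mid=4 → [-5, -12, -6, -7, -15, -13, 1, -14, -4, -1, 3]
arr[mid]=-15<-4: swap arr[4],arr[4]; lo=5,mid=5 → [-5, -12, -6, -7, -15, -13, 1, -14, -4, -1, 3]
arr[mid]=-13<-4: swap arr[5],arr[5]; lo=6,mid=6 → [-5, -12, -6, -7, -15, -13, 1, -14, -4, -1, 3]
arr[mid]=1>-4: swap arr[6],arr[8]; hi=7 → [-5, -12, -6, -7, -15, -13, -4, -14, 1, -1, 3]
arr[mid]=-4=-4: mid=7
arr[mid]=-14<-4: swap arr[6],arr[7]; lo=7,mid=8 → [-5, -12, -6, -7, -15, -13, -14, -4, 1, -1, 3]
end: lo=7, hi=7; arr = [-5, -12, -6, -7, -15, -13, -14, -4, 1, -1, 3]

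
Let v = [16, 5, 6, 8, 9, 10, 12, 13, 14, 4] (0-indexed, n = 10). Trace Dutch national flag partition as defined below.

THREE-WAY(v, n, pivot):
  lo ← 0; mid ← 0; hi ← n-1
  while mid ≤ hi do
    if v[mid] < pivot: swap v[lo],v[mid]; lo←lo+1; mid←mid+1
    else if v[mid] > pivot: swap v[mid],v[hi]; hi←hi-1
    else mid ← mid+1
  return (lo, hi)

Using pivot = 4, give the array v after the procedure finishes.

[4, 6, 8, 9, 10, 12, 13, 14, 5, 16]

pivot = 4; lo=0, mid=0, hi=9
v[mid]=16>4: swap v[0],v[9]; hi=8 → [4, 5, 6, 8, 9, 10, 12, 13, 14, 16]
v[mid]=4=4: mid=1
v[mid]=5>4: swap v[1],v[8]; hi=7 → [4, 14, 6, 8, 9, 10, 12, 13, 5, 16]
v[mid]=14>4: swap v[1],v[7]; hi=6 → [4, 13, 6, 8, 9, 10, 12, 14, 5, 16]
v[mid]=13>4: swap v[1],v[6]; hi=5 → [4, 12, 6, 8, 9, 10, 13, 14, 5, 16]
v[mid]=12>4: swap v[1],v[5]; hi=4 → [4, 10, 6, 8, 9, 12, 13, 14, 5, 16]
v[mid]=10>4: swap v[1],v[4]; hi=3 → [4, 9, 6, 8, 10, 12, 13, 14, 5, 16]
v[mid]=9>4: swap v[1],v[3]; hi=2 → [4, 8, 6, 9, 10, 12, 13, 14, 5, 16]
v[mid]=8>4: swap v[1],v[2]; hi=1 → [4, 6, 8, 9, 10, 12, 13, 14, 5, 16]
v[mid]=6>4: swap v[1],v[1]; hi=0 → [4, 6, 8, 9, 10, 12, 13, 14, 5, 16]
end: lo=0, hi=0; v = [4, 6, 8, 9, 10, 12, 13, 14, 5, 16]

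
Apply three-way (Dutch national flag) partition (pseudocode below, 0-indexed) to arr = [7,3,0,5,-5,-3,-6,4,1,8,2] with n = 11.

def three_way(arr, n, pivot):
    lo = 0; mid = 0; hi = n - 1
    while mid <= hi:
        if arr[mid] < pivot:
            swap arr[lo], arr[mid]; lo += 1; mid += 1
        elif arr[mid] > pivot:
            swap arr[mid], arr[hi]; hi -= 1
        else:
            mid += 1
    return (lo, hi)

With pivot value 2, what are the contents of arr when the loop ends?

[1,0,-6,-5,-3,2,4,5,8,3,7]

pivot = 2; lo=0, mid=0, hi=10
arr[mid]=7>2: swap arr[0],arr[10]; hi=9 → [2,3,0,5,-5,-3,-6,4,1,8,7]
arr[mid]=2=2: mid=1
arr[mid]=3>2: swap arr[1],arr[9]; hi=8 → [2,8,0,5,-5,-3,-6,4,1,3,7]
arr[mid]=8>2: swap arr[1],arr[8]; hi=7 → [2,1,0,5,-5,-3,-6,4,8,3,7]
arr[mid]=1<2: swap arr[0],arr[1]; lo=1,mid=2 → [1,2,0,5,-5,-3,-6,4,8,3,7]
arr[mid]=0<2: swap arr[1],arr[2]; lo=2,mid=3 → [1,0,2,5,-5,-3,-6,4,8,3,7]
arr[mid]=5>2: swap arr[3],arr[7]; hi=6 → [1,0,2,4,-5,-3,-6,5,8,3,7]
arr[mid]=4>2: swap arr[3],arr[6]; hi=5 → [1,0,2,-6,-5,-3,4,5,8,3,7]
arr[mid]=-6<2: swap arr[2],arr[3]; lo=3,mid=4 → [1,0,-6,2,-5,-3,4,5,8,3,7]
arr[mid]=-5<2: swap arr[3],arr[4]; lo=4,mid=5 → [1,0,-6,-5,2,-3,4,5,8,3,7]
arr[mid]=-3<2: swap arr[4],arr[5]; lo=5,mid=6 → [1,0,-6,-5,-3,2,4,5,8,3,7]
end: lo=5, hi=5; arr = [1,0,-6,-5,-3,2,4,5,8,3,7]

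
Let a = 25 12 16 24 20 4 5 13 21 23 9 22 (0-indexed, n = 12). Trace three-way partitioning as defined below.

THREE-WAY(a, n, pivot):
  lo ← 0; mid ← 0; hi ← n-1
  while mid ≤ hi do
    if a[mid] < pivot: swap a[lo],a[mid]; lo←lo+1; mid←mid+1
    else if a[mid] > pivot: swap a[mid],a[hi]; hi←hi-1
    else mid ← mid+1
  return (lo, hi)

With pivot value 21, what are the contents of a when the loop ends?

pivot = 21; lo=0, mid=0, hi=11
a[mid]=25>21: swap a[0],a[11]; hi=10 → 22 12 16 24 20 4 5 13 21 23 9 25
a[mid]=22>21: swap a[0],a[10]; hi=9 → 9 12 16 24 20 4 5 13 21 23 22 25
a[mid]=9<21: swap a[0],a[0]; lo=1,mid=1 → 9 12 16 24 20 4 5 13 21 23 22 25
a[mid]=12<21: swap a[1],a[1]; lo=2,mid=2 → 9 12 16 24 20 4 5 13 21 23 22 25
a[mid]=16<21: swap a[2],a[2]; lo=3,mid=3 → 9 12 16 24 20 4 5 13 21 23 22 25
a[mid]=24>21: swap a[3],a[9]; hi=8 → 9 12 16 23 20 4 5 13 21 24 22 25
a[mid]=23>21: swap a[3],a[8]; hi=7 → 9 12 16 21 20 4 5 13 23 24 22 25
a[mid]=21=21: mid=4
a[mid]=20<21: swap a[3],a[4]; lo=4,mid=5 → 9 12 16 20 21 4 5 13 23 24 22 25
a[mid]=4<21: swap a[4],a[5]; lo=5,mid=6 → 9 12 16 20 4 21 5 13 23 24 22 25
a[mid]=5<21: swap a[5],a[6]; lo=6,mid=7 → 9 12 16 20 4 5 21 13 23 24 22 25
a[mid]=13<21: swap a[6],a[7]; lo=7,mid=8 → 9 12 16 20 4 5 13 21 23 24 22 25
end: lo=7, hi=7; a = 9 12 16 20 4 5 13 21 23 24 22 25

9 12 16 20 4 5 13 21 23 24 22 25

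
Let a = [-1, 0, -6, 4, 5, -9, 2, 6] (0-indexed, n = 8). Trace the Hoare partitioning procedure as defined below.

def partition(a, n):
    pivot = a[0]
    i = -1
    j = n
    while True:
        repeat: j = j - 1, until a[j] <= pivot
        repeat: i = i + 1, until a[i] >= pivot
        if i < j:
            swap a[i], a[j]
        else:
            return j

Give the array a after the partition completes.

[-9, -6, 0, 4, 5, -1, 2, 6]

pivot = a[0] = -1; i = -1, j = 8
j→5 (a[5]=-9≤-1), i→0 (a[0]=-1≥-1); i<j, swap → [-9, 0, -6, 4, 5, -1, 2, 6]
j→2 (a[2]=-6≤-1), i→1 (a[1]=0≥-1); i<j, swap → [-9, -6, 0, 4, 5, -1, 2, 6]
j→1, i→2; i≥j, return j=1. a = [-9, -6, 0, 4, 5, -1, 2, 6]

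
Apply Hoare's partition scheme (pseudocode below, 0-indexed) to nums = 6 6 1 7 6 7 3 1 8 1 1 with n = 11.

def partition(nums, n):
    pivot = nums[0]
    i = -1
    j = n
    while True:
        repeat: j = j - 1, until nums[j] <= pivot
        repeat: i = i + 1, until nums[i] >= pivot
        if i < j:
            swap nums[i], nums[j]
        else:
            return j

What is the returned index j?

4

pivot = nums[0] = 6; i = -1, j = 11
j→10 (nums[10]=1≤6), i→0 (nums[0]=6≥6); i<j, swap → 1 6 1 7 6 7 3 1 8 1 6
j→9 (nums[9]=1≤6), i→1 (nums[1]=6≥6); i<j, swap → 1 1 1 7 6 7 3 1 8 6 6
j→7 (nums[7]=1≤6), i→3 (nums[3]=7≥6); i<j, swap → 1 1 1 1 6 7 3 7 8 6 6
j→6 (nums[6]=3≤6), i→4 (nums[4]=6≥6); i<j, swap → 1 1 1 1 3 7 6 7 8 6 6
j→4, i→5; i≥j, return j=4. nums = 1 1 1 1 3 7 6 7 8 6 6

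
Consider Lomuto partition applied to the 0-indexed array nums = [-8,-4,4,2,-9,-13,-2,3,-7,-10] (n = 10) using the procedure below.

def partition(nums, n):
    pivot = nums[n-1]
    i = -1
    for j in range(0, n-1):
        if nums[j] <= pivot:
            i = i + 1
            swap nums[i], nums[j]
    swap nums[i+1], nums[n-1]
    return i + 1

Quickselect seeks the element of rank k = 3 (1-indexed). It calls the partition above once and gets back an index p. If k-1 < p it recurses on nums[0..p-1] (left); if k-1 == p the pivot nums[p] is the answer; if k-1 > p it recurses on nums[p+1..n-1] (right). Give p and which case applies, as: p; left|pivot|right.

1; right

pivot = nums[9] = -10; i = -1
j=0: nums[0]=-8 > -10 → no swap
j=1: nums[1]=-4 > -10 → no swap
j=2: nums[2]=4 > -10 → no swap
j=3: nums[3]=2 > -10 → no swap
j=4: nums[4]=-9 > -10 → no swap
j=5: nums[5]=-13 ≤ -10 → i=0, swap nums[0],nums[5] → [-13,-4,4,2,-9,-8,-2,3,-7,-10]
j=6: nums[6]=-2 > -10 → no swap
j=7: nums[7]=3 > -10 → no swap
j=8: nums[8]=-7 > -10 → no swap
final swap nums[1],nums[9] → [-13,-10,4,2,-9,-8,-2,3,-7,-4]; return 1
p = 1; k-1 = 2 > 1 ⇒ right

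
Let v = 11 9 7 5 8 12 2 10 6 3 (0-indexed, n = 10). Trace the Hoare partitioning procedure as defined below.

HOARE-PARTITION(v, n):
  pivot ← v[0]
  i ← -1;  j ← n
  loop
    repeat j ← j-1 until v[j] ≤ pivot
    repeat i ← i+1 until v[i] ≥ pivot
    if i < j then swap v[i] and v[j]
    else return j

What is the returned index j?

7

pivot = v[0] = 11; i = -1, j = 10
j→9 (v[9]=3≤11), i→0 (v[0]=11≥11); i<j, swap → 3 9 7 5 8 12 2 10 6 11
j→8 (v[8]=6≤11), i→5 (v[5]=12≥11); i<j, swap → 3 9 7 5 8 6 2 10 12 11
j→7, i→8; i≥j, return j=7. v = 3 9 7 5 8 6 2 10 12 11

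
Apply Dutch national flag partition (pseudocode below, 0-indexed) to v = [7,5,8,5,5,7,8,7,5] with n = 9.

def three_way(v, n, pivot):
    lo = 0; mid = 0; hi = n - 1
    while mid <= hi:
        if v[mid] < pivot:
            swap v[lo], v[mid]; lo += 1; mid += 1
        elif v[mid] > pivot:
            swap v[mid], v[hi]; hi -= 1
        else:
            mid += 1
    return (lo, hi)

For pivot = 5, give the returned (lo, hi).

lo=0 mid=0 hi=8
7>5: swap(0,8), hi=7 ⇒ [5,5,8,5,5,7,8,7,7]
5=5: mid=1
5=5: mid=2
8>5: swap(2,7), hi=6 ⇒ [5,5,7,5,5,7,8,8,7]
7>5: swap(2,6), hi=5 ⇒ [5,5,8,5,5,7,7,8,7]
8>5: swap(2,5), hi=4 ⇒ [5,5,7,5,5,8,7,8,7]
7>5: swap(2,4), hi=3 ⇒ [5,5,5,5,7,8,7,8,7]
5=5: mid=3
5=5: mid=4
done. lo=0 hi=3; v=[5,5,5,5,7,8,7,8,7]

(0, 3)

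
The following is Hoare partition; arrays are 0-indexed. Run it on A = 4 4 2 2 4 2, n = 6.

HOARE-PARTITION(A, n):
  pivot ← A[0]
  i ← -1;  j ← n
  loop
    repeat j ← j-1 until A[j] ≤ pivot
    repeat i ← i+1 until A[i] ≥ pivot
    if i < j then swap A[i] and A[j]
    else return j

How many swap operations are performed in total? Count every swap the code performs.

pivot = A[0] = 4; i = -1, j = 6
j→5 (A[5]=2≤4), i→0 (A[0]=4≥4); i<j, swap → 2 4 2 2 4 4
j→4 (A[4]=4≤4), i→1 (A[1]=4≥4); i<j, swap → 2 4 2 2 4 4
j→3, i→4; i≥j, return j=3. A = 2 4 2 2 4 4

2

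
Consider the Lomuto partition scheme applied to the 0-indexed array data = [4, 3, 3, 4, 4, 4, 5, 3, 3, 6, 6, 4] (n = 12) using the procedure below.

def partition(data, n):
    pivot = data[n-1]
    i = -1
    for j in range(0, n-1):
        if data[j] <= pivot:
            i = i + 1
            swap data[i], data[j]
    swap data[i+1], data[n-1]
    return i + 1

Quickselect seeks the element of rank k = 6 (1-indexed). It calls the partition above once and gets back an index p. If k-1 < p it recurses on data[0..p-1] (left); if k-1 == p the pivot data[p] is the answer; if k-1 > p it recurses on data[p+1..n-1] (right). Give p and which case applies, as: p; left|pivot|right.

8; left

pivot = data[11] = 4; i = -1
j=0: data[0]=4 ≤ 4 → i=0, swap data[0],data[0] (no change) → [4, 3, 3, 4, 4, 4, 5, 3, 3, 6, 6, 4]
j=1: data[1]=3 ≤ 4 → i=1, swap data[1],data[1] (no change) → [4, 3, 3, 4, 4, 4, 5, 3, 3, 6, 6, 4]
j=2: data[2]=3 ≤ 4 → i=2, swap data[2],data[2] (no change) → [4, 3, 3, 4, 4, 4, 5, 3, 3, 6, 6, 4]
j=3: data[3]=4 ≤ 4 → i=3, swap data[3],data[3] (no change) → [4, 3, 3, 4, 4, 4, 5, 3, 3, 6, 6, 4]
j=4: data[4]=4 ≤ 4 → i=4, swap data[4],data[4] (no change) → [4, 3, 3, 4, 4, 4, 5, 3, 3, 6, 6, 4]
j=5: data[5]=4 ≤ 4 → i=5, swap data[5],data[5] (no change) → [4, 3, 3, 4, 4, 4, 5, 3, 3, 6, 6, 4]
j=6: data[6]=5 > 4 → no swap
j=7: data[7]=3 ≤ 4 → i=6, swap data[6],data[7] → [4, 3, 3, 4, 4, 4, 3, 5, 3, 6, 6, 4]
j=8: data[8]=3 ≤ 4 → i=7, swap data[7],data[8] → [4, 3, 3, 4, 4, 4, 3, 3, 5, 6, 6, 4]
j=9: data[9]=6 > 4 → no swap
j=10: data[10]=6 > 4 → no swap
final swap data[8],data[11] → [4, 3, 3, 4, 4, 4, 3, 3, 4, 6, 6, 5]; return 8
p = 8; k-1 = 5 < 8 ⇒ left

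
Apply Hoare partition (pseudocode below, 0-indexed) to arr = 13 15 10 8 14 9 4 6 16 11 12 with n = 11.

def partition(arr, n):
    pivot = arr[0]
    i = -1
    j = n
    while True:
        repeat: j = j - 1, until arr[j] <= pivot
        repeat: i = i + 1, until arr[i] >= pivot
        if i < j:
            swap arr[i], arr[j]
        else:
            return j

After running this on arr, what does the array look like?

12 11 10 8 6 9 4 14 16 15 13

pivot=13
j stops at 10 (12), i stops at 0 (13); swap ⇒ 12 15 10 8 14 9 4 6 16 11 13
j stops at 9 (11), i stops at 1 (15); swap ⇒ 12 11 10 8 14 9 4 6 16 15 13
j stops at 7 (6), i stops at 4 (14); swap ⇒ 12 11 10 8 6 9 4 14 16 15 13
j stops at 6, i stops at 7; i≥j ⇒ return 6. arr=12 11 10 8 6 9 4 14 16 15 13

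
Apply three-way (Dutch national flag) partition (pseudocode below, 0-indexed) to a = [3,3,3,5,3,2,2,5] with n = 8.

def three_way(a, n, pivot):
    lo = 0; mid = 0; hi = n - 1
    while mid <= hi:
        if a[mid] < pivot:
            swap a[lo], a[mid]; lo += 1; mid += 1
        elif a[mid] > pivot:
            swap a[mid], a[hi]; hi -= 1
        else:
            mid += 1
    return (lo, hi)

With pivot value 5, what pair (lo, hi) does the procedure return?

(6, 7)

pivot = 5; lo=0, mid=0, hi=7
a[mid]=3<5: swap a[0],a[0]; lo=1,mid=1 → [3,3,3,5,3,2,2,5]
a[mid]=3<5: swap a[1],a[1]; lo=2,mid=2 → [3,3,3,5,3,2,2,5]
a[mid]=3<5: swap a[2],a[2]; lo=3,mid=3 → [3,3,3,5,3,2,2,5]
a[mid]=5=5: mid=4
a[mid]=3<5: swap a[3],a[4]; lo=4,mid=5 → [3,3,3,3,5,2,2,5]
a[mid]=2<5: swap a[4],a[5]; lo=5,mid=6 → [3,3,3,3,2,5,2,5]
a[mid]=2<5: swap a[5],a[6]; lo=6,mid=7 → [3,3,3,3,2,2,5,5]
a[mid]=5=5: mid=8
end: lo=6, hi=7; a = [3,3,3,3,2,2,5,5]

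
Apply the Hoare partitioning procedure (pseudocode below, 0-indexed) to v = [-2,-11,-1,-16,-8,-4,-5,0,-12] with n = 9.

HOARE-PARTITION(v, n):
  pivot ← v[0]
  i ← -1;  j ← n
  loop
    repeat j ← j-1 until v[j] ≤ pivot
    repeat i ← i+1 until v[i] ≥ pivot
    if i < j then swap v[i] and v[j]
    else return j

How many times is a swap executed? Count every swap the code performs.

2

pivot = v[0] = -2; i = -1, j = 9
j→8 (v[8]=-12≤-2), i→0 (v[0]=-2≥-2); i<j, swap → [-12,-11,-1,-16,-8,-4,-5,0,-2]
j→6 (v[6]=-5≤-2), i→2 (v[2]=-1≥-2); i<j, swap → [-12,-11,-5,-16,-8,-4,-1,0,-2]
j→5, i→6; i≥j, return j=5. v = [-12,-11,-5,-16,-8,-4,-1,0,-2]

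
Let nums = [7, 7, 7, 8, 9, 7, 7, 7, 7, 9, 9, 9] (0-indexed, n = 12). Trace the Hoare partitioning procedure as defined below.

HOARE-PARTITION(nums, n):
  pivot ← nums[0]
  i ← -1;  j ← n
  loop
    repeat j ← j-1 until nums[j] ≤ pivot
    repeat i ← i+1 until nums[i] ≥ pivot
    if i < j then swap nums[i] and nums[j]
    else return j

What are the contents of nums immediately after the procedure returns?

pivot = nums[0] = 7; i = -1, j = 12
j→8 (nums[8]=7≤7), i→0 (nums[0]=7≥7); i<j, swap → [7, 7, 7, 8, 9, 7, 7, 7, 7, 9, 9, 9]
j→7 (nums[7]=7≤7), i→1 (nums[1]=7≥7); i<j, swap → [7, 7, 7, 8, 9, 7, 7, 7, 7, 9, 9, 9]
j→6 (nums[6]=7≤7), i→2 (nums[2]=7≥7); i<j, swap → [7, 7, 7, 8, 9, 7, 7, 7, 7, 9, 9, 9]
j→5 (nums[5]=7≤7), i→3 (nums[3]=8≥7); i<j, swap → [7, 7, 7, 7, 9, 8, 7, 7, 7, 9, 9, 9]
j→3, i→4; i≥j, return j=3. nums = [7, 7, 7, 7, 9, 8, 7, 7, 7, 9, 9, 9]

[7, 7, 7, 7, 9, 8, 7, 7, 7, 9, 9, 9]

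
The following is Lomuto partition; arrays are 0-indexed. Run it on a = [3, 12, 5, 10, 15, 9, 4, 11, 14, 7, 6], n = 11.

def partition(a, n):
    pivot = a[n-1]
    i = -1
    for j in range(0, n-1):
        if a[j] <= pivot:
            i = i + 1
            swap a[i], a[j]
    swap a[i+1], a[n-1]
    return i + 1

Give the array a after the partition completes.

[3, 5, 4, 6, 15, 9, 12, 11, 14, 7, 10]

pivot=6, i=-1
j=0: 3≤6, i=0, swap(0,0) ⇒ [3, 12, 5, 10, 15, 9, 4, 11, 14, 7, 6]
j=1: 12>6, skip
j=2: 5≤6, i=1, swap(1,2) ⇒ [3, 5, 12, 10, 15, 9, 4, 11, 14, 7, 6]
j=3: 10>6, skip
j=4: 15>6, skip
j=5: 9>6, skip
j=6: 4≤6, i=2, swap(2,6) ⇒ [3, 5, 4, 10, 15, 9, 12, 11, 14, 7, 6]
j=7: 11>6, skip
j=8: 14>6, skip
j=9: 7>6, skip
swap(3,10) ⇒ [3, 5, 4, 6, 15, 9, 12, 11, 14, 7, 10]; return 3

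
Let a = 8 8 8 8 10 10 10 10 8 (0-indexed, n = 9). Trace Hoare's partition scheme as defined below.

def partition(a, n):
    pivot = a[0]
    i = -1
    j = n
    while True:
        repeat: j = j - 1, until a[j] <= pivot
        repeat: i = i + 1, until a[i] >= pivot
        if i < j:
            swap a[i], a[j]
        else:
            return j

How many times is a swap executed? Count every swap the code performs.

2

pivot = a[0] = 8; i = -1, j = 9
j→8 (a[8]=8≤8), i→0 (a[0]=8≥8); i<j, swap → 8 8 8 8 10 10 10 10 8
j→3 (a[3]=8≤8), i→1 (a[1]=8≥8); i<j, swap → 8 8 8 8 10 10 10 10 8
j→2, i→2; i≥j, return j=2. a = 8 8 8 8 10 10 10 10 8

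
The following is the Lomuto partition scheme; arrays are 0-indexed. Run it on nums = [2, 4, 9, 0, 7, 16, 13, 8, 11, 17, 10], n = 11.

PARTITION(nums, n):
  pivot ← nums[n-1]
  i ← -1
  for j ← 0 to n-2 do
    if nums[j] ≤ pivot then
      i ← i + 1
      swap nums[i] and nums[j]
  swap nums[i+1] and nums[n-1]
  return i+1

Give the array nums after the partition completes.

pivot = nums[10] = 10; i = -1
j=0: nums[0]=2 ≤ 10 → i=0, swap nums[0],nums[0] (no change) → [2, 4, 9, 0, 7, 16, 13, 8, 11, 17, 10]
j=1: nums[1]=4 ≤ 10 → i=1, swap nums[1],nums[1] (no change) → [2, 4, 9, 0, 7, 16, 13, 8, 11, 17, 10]
j=2: nums[2]=9 ≤ 10 → i=2, swap nums[2],nums[2] (no change) → [2, 4, 9, 0, 7, 16, 13, 8, 11, 17, 10]
j=3: nums[3]=0 ≤ 10 → i=3, swap nums[3],nums[3] (no change) → [2, 4, 9, 0, 7, 16, 13, 8, 11, 17, 10]
j=4: nums[4]=7 ≤ 10 → i=4, swap nums[4],nums[4] (no change) → [2, 4, 9, 0, 7, 16, 13, 8, 11, 17, 10]
j=5: nums[5]=16 > 10 → no swap
j=6: nums[6]=13 > 10 → no swap
j=7: nums[7]=8 ≤ 10 → i=5, swap nums[5],nums[7] → [2, 4, 9, 0, 7, 8, 13, 16, 11, 17, 10]
j=8: nums[8]=11 > 10 → no swap
j=9: nums[9]=17 > 10 → no swap
final swap nums[6],nums[10] → [2, 4, 9, 0, 7, 8, 10, 16, 11, 17, 13]; return 6

[2, 4, 9, 0, 7, 8, 10, 16, 11, 17, 13]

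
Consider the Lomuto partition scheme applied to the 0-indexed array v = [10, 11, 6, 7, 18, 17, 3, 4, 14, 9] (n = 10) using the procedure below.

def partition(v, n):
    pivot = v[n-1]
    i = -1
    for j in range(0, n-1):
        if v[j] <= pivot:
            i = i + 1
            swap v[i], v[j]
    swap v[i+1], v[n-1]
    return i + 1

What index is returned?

4

pivot = v[9] = 9; i = -1
j=0: v[0]=10 > 9 → no swap
j=1: v[1]=11 > 9 → no swap
j=2: v[2]=6 ≤ 9 → i=0, swap v[0],v[2] → [6, 11, 10, 7, 18, 17, 3, 4, 14, 9]
j=3: v[3]=7 ≤ 9 → i=1, swap v[1],v[3] → [6, 7, 10, 11, 18, 17, 3, 4, 14, 9]
j=4: v[4]=18 > 9 → no swap
j=5: v[5]=17 > 9 → no swap
j=6: v[6]=3 ≤ 9 → i=2, swap v[2],v[6] → [6, 7, 3, 11, 18, 17, 10, 4, 14, 9]
j=7: v[7]=4 ≤ 9 → i=3, swap v[3],v[7] → [6, 7, 3, 4, 18, 17, 10, 11, 14, 9]
j=8: v[8]=14 > 9 → no swap
final swap v[4],v[9] → [6, 7, 3, 4, 9, 17, 10, 11, 14, 18]; return 4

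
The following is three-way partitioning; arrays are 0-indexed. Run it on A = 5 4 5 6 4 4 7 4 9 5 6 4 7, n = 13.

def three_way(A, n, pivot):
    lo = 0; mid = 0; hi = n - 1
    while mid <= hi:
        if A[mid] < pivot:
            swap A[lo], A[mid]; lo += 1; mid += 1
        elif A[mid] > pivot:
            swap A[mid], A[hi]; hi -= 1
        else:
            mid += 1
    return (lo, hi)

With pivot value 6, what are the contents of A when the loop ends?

lo=0 mid=0 hi=12
5<6: swap(0,0), lo=1 mid=1 ⇒ 5 4 5 6 4 4 7 4 9 5 6 4 7
4<6: swap(1,1), lo=2 mid=2 ⇒ 5 4 5 6 4 4 7 4 9 5 6 4 7
5<6: swap(2,2), lo=3 mid=3 ⇒ 5 4 5 6 4 4 7 4 9 5 6 4 7
6=6: mid=4
4<6: swap(3,4), lo=4 mid=5 ⇒ 5 4 5 4 6 4 7 4 9 5 6 4 7
4<6: swap(4,5), lo=5 mid=6 ⇒ 5 4 5 4 4 6 7 4 9 5 6 4 7
7>6: swap(6,12), hi=11 ⇒ 5 4 5 4 4 6 7 4 9 5 6 4 7
7>6: swap(6,11), hi=10 ⇒ 5 4 5 4 4 6 4 4 9 5 6 7 7
4<6: swap(5,6), lo=6 mid=7 ⇒ 5 4 5 4 4 4 6 4 9 5 6 7 7
4<6: swap(6,7), lo=7 mid=8 ⇒ 5 4 5 4 4 4 4 6 9 5 6 7 7
9>6: swap(8,10), hi=9 ⇒ 5 4 5 4 4 4 4 6 6 5 9 7 7
6=6: mid=9
5<6: swap(7,9), lo=8 mid=10 ⇒ 5 4 5 4 4 4 4 5 6 6 9 7 7
done. lo=8 hi=9; A=5 4 5 4 4 4 4 5 6 6 9 7 7

5 4 5 4 4 4 4 5 6 6 9 7 7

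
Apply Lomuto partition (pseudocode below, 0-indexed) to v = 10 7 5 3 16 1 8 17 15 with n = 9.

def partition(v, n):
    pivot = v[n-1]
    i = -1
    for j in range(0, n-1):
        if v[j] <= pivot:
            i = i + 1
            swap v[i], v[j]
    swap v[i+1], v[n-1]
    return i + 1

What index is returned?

pivot = v[8] = 15; i = -1
j=0: v[0]=10 ≤ 15 → i=0, swap v[0],v[0] (no change) → 10 7 5 3 16 1 8 17 15
j=1: v[1]=7 ≤ 15 → i=1, swap v[1],v[1] (no change) → 10 7 5 3 16 1 8 17 15
j=2: v[2]=5 ≤ 15 → i=2, swap v[2],v[2] (no change) → 10 7 5 3 16 1 8 17 15
j=3: v[3]=3 ≤ 15 → i=3, swap v[3],v[3] (no change) → 10 7 5 3 16 1 8 17 15
j=4: v[4]=16 > 15 → no swap
j=5: v[5]=1 ≤ 15 → i=4, swap v[4],v[5] → 10 7 5 3 1 16 8 17 15
j=6: v[6]=8 ≤ 15 → i=5, swap v[5],v[6] → 10 7 5 3 1 8 16 17 15
j=7: v[7]=17 > 15 → no swap
final swap v[6],v[8] → 10 7 5 3 1 8 15 17 16; return 6

6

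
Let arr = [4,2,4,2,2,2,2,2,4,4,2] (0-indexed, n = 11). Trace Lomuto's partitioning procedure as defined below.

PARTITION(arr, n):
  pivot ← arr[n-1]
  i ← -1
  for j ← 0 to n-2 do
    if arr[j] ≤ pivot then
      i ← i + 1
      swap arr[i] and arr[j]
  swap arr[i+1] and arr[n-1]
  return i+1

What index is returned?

6

pivot=2, i=-1
j=0: 4>2, skip
j=1: 2≤2, i=0, swap(0,1) ⇒ [2,4,4,2,2,2,2,2,4,4,2]
j=2: 4>2, skip
j=3: 2≤2, i=1, swap(1,3) ⇒ [2,2,4,4,2,2,2,2,4,4,2]
j=4: 2≤2, i=2, swap(2,4) ⇒ [2,2,2,4,4,2,2,2,4,4,2]
j=5: 2≤2, i=3, swap(3,5) ⇒ [2,2,2,2,4,4,2,2,4,4,2]
j=6: 2≤2, i=4, swap(4,6) ⇒ [2,2,2,2,2,4,4,2,4,4,2]
j=7: 2≤2, i=5, swap(5,7) ⇒ [2,2,2,2,2,2,4,4,4,4,2]
j=8: 4>2, skip
j=9: 4>2, skip
swap(6,10) ⇒ [2,2,2,2,2,2,2,4,4,4,4]; return 6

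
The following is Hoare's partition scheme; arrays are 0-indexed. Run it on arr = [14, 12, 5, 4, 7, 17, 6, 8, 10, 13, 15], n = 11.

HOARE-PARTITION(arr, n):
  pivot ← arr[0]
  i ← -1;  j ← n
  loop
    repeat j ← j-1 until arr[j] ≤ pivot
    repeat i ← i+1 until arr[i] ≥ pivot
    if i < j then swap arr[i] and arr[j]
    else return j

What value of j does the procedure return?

7

pivot = arr[0] = 14; i = -1, j = 11
j→9 (arr[9]=13≤14), i→0 (arr[0]=14≥14); i<j, swap → [13, 12, 5, 4, 7, 17, 6, 8, 10, 14, 15]
j→8 (arr[8]=10≤14), i→5 (arr[5]=17≥14); i<j, swap → [13, 12, 5, 4, 7, 10, 6, 8, 17, 14, 15]
j→7, i→8; i≥j, return j=7. arr = [13, 12, 5, 4, 7, 10, 6, 8, 17, 14, 15]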